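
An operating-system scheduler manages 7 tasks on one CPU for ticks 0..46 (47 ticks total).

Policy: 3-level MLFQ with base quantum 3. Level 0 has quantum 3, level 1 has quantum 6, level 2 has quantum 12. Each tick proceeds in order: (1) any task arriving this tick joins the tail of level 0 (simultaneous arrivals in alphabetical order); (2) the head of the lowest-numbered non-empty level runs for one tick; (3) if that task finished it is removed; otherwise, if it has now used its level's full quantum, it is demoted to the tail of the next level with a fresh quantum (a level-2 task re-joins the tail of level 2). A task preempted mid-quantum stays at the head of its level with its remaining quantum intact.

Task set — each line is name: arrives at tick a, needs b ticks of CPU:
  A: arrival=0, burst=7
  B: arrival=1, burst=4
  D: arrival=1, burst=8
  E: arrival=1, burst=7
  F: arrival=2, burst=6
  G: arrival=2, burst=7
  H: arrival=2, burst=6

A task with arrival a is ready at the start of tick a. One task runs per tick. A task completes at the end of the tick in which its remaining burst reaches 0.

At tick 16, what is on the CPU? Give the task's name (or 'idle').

running at tick 16 = G

t=0: L0/L1/L2 = A/-/- → run A
t=1: L0/L1/L2 = ABDE/-/- → run A
t=2: L0/L1/L2 = ABDEFGH/-/- → run A
t=3: L0/L1/L2 = BDEFGH/A/- → run B
t=4: L0/L1/L2 = BDEFGH/A/- → run B
t=5: L0/L1/L2 = BDEFGH/A/- → run B
t=6: L0/L1/L2 = DEFGH/AB/- → run D
t=7: L0/L1/L2 = DEFGH/AB/- → run D
t=8: L0/L1/L2 = DEFGH/AB/- → run D
t=9: L0/L1/L2 = EFGH/ABD/- → run E
t=10: L0/L1/L2 = EFGH/ABD/- → run E
t=11: L0/L1/L2 = EFGH/ABD/- → run E
t=12: L0/L1/L2 = FGH/ABDE/- → run F
t=13: L0/L1/L2 = FGH/ABDE/- → run F
t=14: L0/L1/L2 = FGH/ABDE/- → run F
t=15: L0/L1/L2 = GH/ABDEF/- → run G
t=16: L0/L1/L2 = GH/ABDEF/- → run G
t=17: L0/L1/L2 = GH/ABDEF/- → run G
t=18: L0/L1/L2 = H/ABDEFG/- → run H
t=19: L0/L1/L2 = H/ABDEFG/- → run H
t=20: L0/L1/L2 = H/ABDEFG/- → run H
t=21: L0/L1/L2 = -/ABDEFGH/- → run A
t=22: L0/L1/L2 = -/ABDEFGH/- → run A
t=23: L0/L1/L2 = -/ABDEFGH/- → run A
t=24: L0/L1/L2 = -/ABDEFGH/- → run A
t=25: L0/L1/L2 = -/BDEFGH/- → run B
t=26: L0/L1/L2 = -/DEFGH/- → run D
t=27: L0/L1/L2 = -/DEFGH/- → run D
t=28: L0/L1/L2 = -/DEFGH/- → run D
t=29: L0/L1/L2 = -/DEFGH/- → run D
t=30: L0/L1/L2 = -/DEFGH/- → run D
t=31: L0/L1/L2 = -/EFGH/- → run E
t=32: L0/L1/L2 = -/EFGH/- → run E
t=33: L0/L1/L2 = -/EFGH/- → run E
t=34: L0/L1/L2 = -/EFGH/- → run E
t=35: L0/L1/L2 = -/FGH/- → run F
t=36: L0/L1/L2 = -/FGH/- → run F
t=37: L0/L1/L2 = -/FGH/- → run F
t=38: L0/L1/L2 = -/GH/- → run G
t=39: L0/L1/L2 = -/GH/- → run G
t=40: L0/L1/L2 = -/GH/- → run G
t=41: L0/L1/L2 = -/GH/- → run G
t=42: L0/L1/L2 = -/H/- → run H
t=43: L0/L1/L2 = -/H/- → run H
t=44: L0/L1/L2 = -/H/- → run H
t=45: (idle)
t=46: (idle)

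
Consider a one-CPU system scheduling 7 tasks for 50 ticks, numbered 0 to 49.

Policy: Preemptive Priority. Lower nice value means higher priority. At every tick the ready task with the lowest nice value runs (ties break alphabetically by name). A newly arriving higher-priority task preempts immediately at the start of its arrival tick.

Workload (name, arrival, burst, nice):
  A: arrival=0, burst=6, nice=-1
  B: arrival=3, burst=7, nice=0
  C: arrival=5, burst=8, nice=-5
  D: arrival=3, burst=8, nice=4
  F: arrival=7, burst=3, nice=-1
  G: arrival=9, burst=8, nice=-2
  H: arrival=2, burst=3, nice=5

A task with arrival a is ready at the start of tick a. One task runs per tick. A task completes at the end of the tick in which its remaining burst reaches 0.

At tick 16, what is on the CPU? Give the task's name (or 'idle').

t=0: ready={A} → run A
t=1: ready={A} → run A
t=2: ready={A,H} → run A
t=3: ready={A,B,D,H} → run A
t=4: ready={A,B,D,H} → run A
t=5: ready={A,B,C,D,H} → run C
t=6: ready={A,B,C,D,H} → run C
t=7: ready={A,B,C,D,F,H} → run C
t=8: ready={A,B,C,D,F,H} → run C
t=9: ready={A,B,C,D,F,G,H} → run C
t=10: ready={A,B,C,D,F,G,H} → run C
t=11: ready={A,B,C,D,F,G,H} → run C
t=12: ready={A,B,C,D,F,G,H} → run C
t=13: ready={A,B,D,F,G,H} → run G
t=14: ready={A,B,D,F,G,H} → run G
t=15: ready={A,B,D,F,G,H} → run G
t=16: ready={A,B,D,F,G,H} → run G
t=17: ready={A,B,D,F,G,H} → run G
t=18: ready={A,B,D,F,G,H} → run G
t=19: ready={A,B,D,F,G,H} → run G
t=20: ready={A,B,D,F,G,H} → run G
t=21: ready={A,B,D,F,H} → run A
t=22: ready={B,D,F,H} → run F
t=23: ready={B,D,F,H} → run F
t=24: ready={B,D,F,H} → run F
t=25: ready={B,D,H} → run B
t=26: ready={B,D,H} → run B
t=27: ready={B,D,H} → run B
t=28: ready={B,D,H} → run B
t=29: ready={B,D,H} → run B
t=30: ready={B,D,H} → run B
t=31: ready={B,D,H} → run B
t=32: ready={D,H} → run D
t=33: ready={D,H} → run D
t=34: ready={D,H} → run D
t=35: ready={D,H} → run D
t=36: ready={D,H} → run D
t=37: ready={D,H} → run D
t=38: ready={D,H} → run D
t=39: ready={D,H} → run D
t=40: ready={H} → run H
t=41: ready={H} → run H
t=42: ready={H} → run H
t=43: (idle)
t=44: (idle)
t=45: (idle)
t=46: (idle)
t=47: (idle)
t=48: (idle)
t=49: (idle)

running at tick 16 = G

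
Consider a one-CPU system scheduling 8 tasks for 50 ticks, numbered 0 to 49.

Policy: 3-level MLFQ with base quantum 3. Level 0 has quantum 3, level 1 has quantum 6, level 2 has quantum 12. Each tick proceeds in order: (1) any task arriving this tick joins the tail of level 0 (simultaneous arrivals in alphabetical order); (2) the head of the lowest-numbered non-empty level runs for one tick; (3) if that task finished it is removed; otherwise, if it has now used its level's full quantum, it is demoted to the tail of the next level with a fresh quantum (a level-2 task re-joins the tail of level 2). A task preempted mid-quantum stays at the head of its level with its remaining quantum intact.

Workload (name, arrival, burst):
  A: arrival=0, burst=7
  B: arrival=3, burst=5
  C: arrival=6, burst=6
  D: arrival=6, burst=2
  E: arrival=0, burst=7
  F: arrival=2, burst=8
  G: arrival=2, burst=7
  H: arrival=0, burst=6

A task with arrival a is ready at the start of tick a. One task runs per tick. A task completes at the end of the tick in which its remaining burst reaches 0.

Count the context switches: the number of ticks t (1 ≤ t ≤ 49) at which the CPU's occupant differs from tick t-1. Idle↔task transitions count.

t=0: L0/L1/L2 = AEH/-/- → run A
t=1: L0/L1/L2 = AEH/-/- → run A
t=2: L0/L1/L2 = AEHFG/-/- → run A
t=3: L0/L1/L2 = EHFGB/A/- → run E
t=4: L0/L1/L2 = EHFGB/A/- → run E
t=5: L0/L1/L2 = EHFGB/A/- → run E
t=6: L0/L1/L2 = HFGBCD/AE/- → run H
t=7: L0/L1/L2 = HFGBCD/AE/- → run H
t=8: L0/L1/L2 = HFGBCD/AE/- → run H
t=9: L0/L1/L2 = FGBCD/AEH/- → run F
t=10: L0/L1/L2 = FGBCD/AEH/- → run F
t=11: L0/L1/L2 = FGBCD/AEH/- → run F
t=12: L0/L1/L2 = GBCD/AEHF/- → run G
t=13: L0/L1/L2 = GBCD/AEHF/- → run G
t=14: L0/L1/L2 = GBCD/AEHF/- → run G
t=15: L0/L1/L2 = BCD/AEHFG/- → run B
t=16: L0/L1/L2 = BCD/AEHFG/- → run B
t=17: L0/L1/L2 = BCD/AEHFG/- → run B
t=18: L0/L1/L2 = CD/AEHFGB/- → run C
t=19: L0/L1/L2 = CD/AEHFGB/- → run C
t=20: L0/L1/L2 = CD/AEHFGB/- → run C
t=21: L0/L1/L2 = D/AEHFGBC/- → run D
t=22: L0/L1/L2 = D/AEHFGBC/- → run D
t=23: L0/L1/L2 = -/AEHFGBC/- → run A
t=24: L0/L1/L2 = -/AEHFGBC/- → run A
t=25: L0/L1/L2 = -/AEHFGBC/- → run A
t=26: L0/L1/L2 = -/AEHFGBC/- → run A
t=27: L0/L1/L2 = -/EHFGBC/- → run E
t=28: L0/L1/L2 = -/EHFGBC/- → run E
t=29: L0/L1/L2 = -/EHFGBC/- → run E
t=30: L0/L1/L2 = -/EHFGBC/- → run E
t=31: L0/L1/L2 = -/HFGBC/- → run H
t=32: L0/L1/L2 = -/HFGBC/- → run H
t=33: L0/L1/L2 = -/HFGBC/- → run H
t=34: L0/L1/L2 = -/FGBC/- → run F
t=35: L0/L1/L2 = -/FGBC/- → run F
t=36: L0/L1/L2 = -/FGBC/- → run F
t=37: L0/L1/L2 = -/FGBC/- → run F
t=38: L0/L1/L2 = -/FGBC/- → run F
t=39: L0/L1/L2 = -/GBC/- → run G
t=40: L0/L1/L2 = -/GBC/- → run G
t=41: L0/L1/L2 = -/GBC/- → run G
t=42: L0/L1/L2 = -/GBC/- → run G
t=43: L0/L1/L2 = -/BC/- → run B
t=44: L0/L1/L2 = -/BC/- → run B
t=45: L0/L1/L2 = -/C/- → run C
t=46: L0/L1/L2 = -/C/- → run C
t=47: L0/L1/L2 = -/C/- → run C
t=48: (idle)
t=49: (idle)

context switches = 15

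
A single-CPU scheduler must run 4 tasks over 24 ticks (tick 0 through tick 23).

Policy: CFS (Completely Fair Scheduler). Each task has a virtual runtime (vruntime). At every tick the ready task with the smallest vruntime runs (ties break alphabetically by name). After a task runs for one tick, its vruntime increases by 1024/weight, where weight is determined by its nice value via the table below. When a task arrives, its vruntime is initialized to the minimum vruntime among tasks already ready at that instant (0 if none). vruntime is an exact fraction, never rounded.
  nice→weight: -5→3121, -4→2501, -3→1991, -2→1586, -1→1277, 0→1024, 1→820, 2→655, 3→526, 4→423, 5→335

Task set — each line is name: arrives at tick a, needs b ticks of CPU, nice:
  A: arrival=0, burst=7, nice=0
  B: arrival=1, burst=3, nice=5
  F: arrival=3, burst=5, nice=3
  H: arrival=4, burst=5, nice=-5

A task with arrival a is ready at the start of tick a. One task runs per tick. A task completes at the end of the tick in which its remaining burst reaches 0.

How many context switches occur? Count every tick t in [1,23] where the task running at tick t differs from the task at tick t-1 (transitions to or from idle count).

context switches = 15

t=0: vr[A=0] → run A
t=1: vr[A=1 B=1] → run A
t=2: vr[A=2 B=1] → run B
t=3: vr[A=2 B=1359/335 F=2] → run A
t=4: vr[A=3 B=1359/335 F=2 H=2] → run F
t=5: vr[A=3 B=1359/335 F=1038/263 H=2] → run H
t=6: vr[A=3 B=1359/335 F=1038/263 H=7266/3121] → run H
t=7: vr[A=3 B=1359/335 F=1038/263 H=8290/3121] → run H
t=8: vr[A=3 B=1359/335 F=1038/263 H=9314/3121] → run H
t=9: vr[A=3 B=1359/335 F=1038/263 H=10338/3121] → run A
t=10: vr[A=4 B=1359/335 F=1038/263 H=10338/3121] → run H
t=11: vr[A=4 B=1359/335 F=1038/263] → run F
t=12: vr[A=4 B=1359/335 F=1550/263] → run A
t=13: vr[A=5 B=1359/335 F=1550/263] → run B
t=14: vr[A=5 B=2383/335 F=1550/263] → run A
t=15: vr[A=6 B=2383/335 F=1550/263] → run F
t=16: vr[A=6 B=2383/335 F=2062/263] → run A
t=17: vr[B=2383/335 F=2062/263] → run B
t=18: vr[F=2062/263] → run F
t=19: vr[F=2574/263] → run F
t=20: (idle)
t=21: (idle)
t=22: (idle)
t=23: (idle)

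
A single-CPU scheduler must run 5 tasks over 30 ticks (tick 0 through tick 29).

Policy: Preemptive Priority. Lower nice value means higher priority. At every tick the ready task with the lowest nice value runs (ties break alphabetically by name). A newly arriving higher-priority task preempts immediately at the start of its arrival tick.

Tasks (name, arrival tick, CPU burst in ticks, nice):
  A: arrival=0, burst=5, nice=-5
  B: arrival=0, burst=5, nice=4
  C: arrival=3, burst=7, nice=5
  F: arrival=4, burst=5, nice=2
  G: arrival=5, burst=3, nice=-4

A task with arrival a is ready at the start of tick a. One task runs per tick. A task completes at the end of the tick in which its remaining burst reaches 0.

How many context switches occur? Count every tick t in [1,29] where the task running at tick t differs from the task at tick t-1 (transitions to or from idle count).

t=0: ready={A,B} → run A
t=1: ready={A,B} → run A
t=2: ready={A,B} → run A
t=3: ready={A,B,C} → run A
t=4: ready={A,B,C,F} → run A
t=5: ready={B,C,F,G} → run G
t=6: ready={B,C,F,G} → run G
t=7: ready={B,C,F,G} → run G
t=8: ready={B,C,F} → run F
t=9: ready={B,C,F} → run F
t=10: ready={B,C,F} → run F
t=11: ready={B,C,F} → run F
t=12: ready={B,C,F} → run F
t=13: ready={B,C} → run B
t=14: ready={B,C} → run B
t=15: ready={B,C} → run B
t=16: ready={B,C} → run B
t=17: ready={B,C} → run B
t=18: ready={C} → run C
t=19: ready={C} → run C
t=20: ready={C} → run C
t=21: ready={C} → run C
t=22: ready={C} → run C
t=23: ready={C} → run C
t=24: ready={C} → run C
t=25: (idle)
t=26: (idle)
t=27: (idle)
t=28: (idle)
t=29: (idle)

context switches = 5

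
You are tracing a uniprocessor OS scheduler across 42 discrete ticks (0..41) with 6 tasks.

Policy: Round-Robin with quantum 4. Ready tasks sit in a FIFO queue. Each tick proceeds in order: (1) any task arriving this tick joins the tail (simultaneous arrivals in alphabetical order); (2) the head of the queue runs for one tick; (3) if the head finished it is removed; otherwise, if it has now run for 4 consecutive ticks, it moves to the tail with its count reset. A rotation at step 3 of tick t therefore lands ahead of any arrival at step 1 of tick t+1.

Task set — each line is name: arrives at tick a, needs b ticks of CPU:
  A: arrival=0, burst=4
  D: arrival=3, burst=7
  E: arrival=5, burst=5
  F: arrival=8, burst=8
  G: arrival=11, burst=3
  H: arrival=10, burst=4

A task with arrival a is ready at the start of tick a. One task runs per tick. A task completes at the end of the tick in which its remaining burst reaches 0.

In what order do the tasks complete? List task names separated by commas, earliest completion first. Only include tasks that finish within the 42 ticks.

t=0: queue=[A] q_used=0 → run A
t=1: queue=[A] q_used=1 → run A
t=2: queue=[A] q_used=2 → run A
t=3: queue=[A,D] q_used=3 → run A
t=4: queue=[D] q_used=0 → run D
t=5: queue=[D,E] q_used=1 → run D
t=6: queue=[D,E] q_used=2 → run D
t=7: queue=[D,E] q_used=3 → run D
t=8: queue=[E,D,F] q_used=0 → run E
t=9: queue=[E,D,F] q_used=1 → run E
t=10: queue=[E,D,F,H] q_used=2 → run E
t=11: queue=[E,D,F,H,G] q_used=3 → run E
t=12: queue=[D,F,H,G,E] q_used=0 → run D
t=13: queue=[D,F,H,G,E] q_used=1 → run D
t=14: queue=[D,F,H,G,E] q_used=2 → run D
t=15: queue=[F,H,G,E] q_used=0 → run F
t=16: queue=[F,H,G,E] q_used=1 → run F
t=17: queue=[F,H,G,E] q_used=2 → run F
t=18: queue=[F,H,G,E] q_used=3 → run F
t=19: queue=[H,G,E,F] q_used=0 → run H
t=20: queue=[H,G,E,F] q_used=1 → run H
t=21: queue=[H,G,E,F] q_used=2 → run H
t=22: queue=[H,G,E,F] q_used=3 → run H
t=23: queue=[G,E,F] q_used=0 → run G
t=24: queue=[G,E,F] q_used=1 → run G
t=25: queue=[G,E,F] q_used=2 → run G
t=26: queue=[E,F] q_used=0 → run E
t=27: queue=[F] q_used=0 → run F
t=28: queue=[F] q_used=1 → run F
t=29: queue=[F] q_used=2 → run F
t=30: queue=[F] q_used=3 → run F
t=31: (idle)
t=32: (idle)
t=33: (idle)
t=34: (idle)
t=35: (idle)
t=36: (idle)
t=37: (idle)
t=38: (idle)
t=39: (idle)
t=40: (idle)
t=41: (idle)

completion order = A, D, H, G, E, F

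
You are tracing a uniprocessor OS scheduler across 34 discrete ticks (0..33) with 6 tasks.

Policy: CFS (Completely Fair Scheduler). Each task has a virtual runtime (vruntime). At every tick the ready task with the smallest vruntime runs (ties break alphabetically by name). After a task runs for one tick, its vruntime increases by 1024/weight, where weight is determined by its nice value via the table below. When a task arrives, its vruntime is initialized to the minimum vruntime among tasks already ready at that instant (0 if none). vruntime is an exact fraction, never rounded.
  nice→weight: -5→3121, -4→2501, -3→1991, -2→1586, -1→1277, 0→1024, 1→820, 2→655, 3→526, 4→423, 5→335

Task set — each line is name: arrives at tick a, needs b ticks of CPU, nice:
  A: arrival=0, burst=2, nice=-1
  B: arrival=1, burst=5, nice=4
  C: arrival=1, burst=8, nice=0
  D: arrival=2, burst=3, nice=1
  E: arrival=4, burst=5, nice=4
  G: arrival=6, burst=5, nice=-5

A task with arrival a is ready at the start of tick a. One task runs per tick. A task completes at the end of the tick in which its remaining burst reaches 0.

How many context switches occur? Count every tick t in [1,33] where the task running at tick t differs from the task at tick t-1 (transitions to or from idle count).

t=0: vr[A=0] → run A
t=1: vr[A=1024/1277 B=1024/1277 C=1024/1277] → run A
t=2: vr[B=1024/1277 C=1024/1277 D=1024/1277] → run B
t=3: vr[B=1740800/540171 C=1024/1277 D=1024/1277] → run C
t=4: vr[B=1740800/540171 C=2301/1277 D=1024/1277 E=1024/1277] → run D
t=5: vr[B=1740800/540171 C=2301/1277 D=536832/261785 E=1024/1277] → run E
t=6: vr[B=1740800/540171 C=2301/1277 D=536832/261785 E=1740800/540171 G=2301/1277] → run C
t=7: vr[B=1740800/540171 C=3578/1277 D=536832/261785 E=1740800/540171 G=2301/1277] → run G
t=8: vr[B=1740800/540171 C=3578/1277 D=536832/261785 E=1740800/540171 G=8489069/3985517] → run D
t=9: vr[B=1740800/540171 C=3578/1277 D=863744/261785 E=1740800/540171 G=8489069/3985517] → run G
t=10: vr[B=1740800/540171 C=3578/1277 D=863744/261785 E=1740800/540171 G=9796717/3985517] → run G
t=11: vr[B=1740800/540171 C=3578/1277 D=863744/261785 E=1740800/540171 G=11104365/3985517] → run G
t=12: vr[B=1740800/540171 C=3578/1277 D=863744/261785 E=1740800/540171 G=12412013/3985517] → run C
t=13: vr[B=1740800/540171 C=4855/1277 D=863744/261785 E=1740800/540171 G=12412013/3985517] → run G
t=14: vr[B=1740800/540171 C=4855/1277 D=863744/261785 E=1740800/540171] → run B
t=15: vr[B=3048448/540171 C=4855/1277 D=863744/261785 E=1740800/540171] → run E
t=16: vr[B=3048448/540171 C=4855/1277 D=863744/261785 E=3048448/540171] → run D
t=17: vr[B=3048448/540171 C=4855/1277 E=3048448/540171] → run C
t=18: vr[B=3048448/540171 C=6132/1277 E=3048448/540171] → run C
t=19: vr[B=3048448/540171 C=7409/1277 E=3048448/540171] → run B
t=20: vr[B=1452032/180057 C=7409/1277 E=3048448/540171] → run E
t=21: vr[B=1452032/180057 C=7409/1277 E=1452032/180057] → run C
t=22: vr[B=1452032/180057 C=8686/1277 E=1452032/180057] → run C
t=23: vr[B=1452032/180057 C=9963/1277 E=1452032/180057] → run C
t=24: vr[B=1452032/180057 E=1452032/180057] → run B
t=25: vr[B=5663744/540171 E=1452032/180057] → run E
t=26: vr[B=5663744/540171 E=5663744/540171] → run B
t=27: vr[E=5663744/540171] → run E
t=28: (idle)
t=29: (idle)
t=30: (idle)
t=31: (idle)
t=32: (idle)
t=33: (idle)

context switches = 22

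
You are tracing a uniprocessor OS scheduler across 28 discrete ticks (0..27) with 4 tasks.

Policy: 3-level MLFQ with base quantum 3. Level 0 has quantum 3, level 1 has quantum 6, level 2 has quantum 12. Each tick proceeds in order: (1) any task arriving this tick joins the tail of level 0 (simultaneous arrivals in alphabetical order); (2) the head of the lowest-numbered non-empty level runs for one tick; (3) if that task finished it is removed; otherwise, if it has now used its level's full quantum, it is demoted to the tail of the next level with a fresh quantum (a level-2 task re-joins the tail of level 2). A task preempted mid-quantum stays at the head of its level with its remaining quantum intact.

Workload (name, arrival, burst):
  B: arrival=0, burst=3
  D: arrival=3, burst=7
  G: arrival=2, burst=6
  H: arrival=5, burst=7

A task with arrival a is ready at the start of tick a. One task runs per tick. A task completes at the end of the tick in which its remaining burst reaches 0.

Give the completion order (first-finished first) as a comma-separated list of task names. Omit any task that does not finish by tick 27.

t=0: L0/L1/L2 = B/-/- → run B
t=1: L0/L1/L2 = B/-/- → run B
t=2: L0/L1/L2 = BG/-/- → run B
t=3: L0/L1/L2 = GD/-/- → run G
t=4: L0/L1/L2 = GD/-/- → run G
t=5: L0/L1/L2 = GDH/-/- → run G
t=6: L0/L1/L2 = DH/G/- → run D
t=7: L0/L1/L2 = DH/G/- → run D
t=8: L0/L1/L2 = DH/G/- → run D
t=9: L0/L1/L2 = H/GD/- → run H
t=10: L0/L1/L2 = H/GD/- → run H
t=11: L0/L1/L2 = H/GD/- → run H
t=12: L0/L1/L2 = -/GDH/- → run G
t=13: L0/L1/L2 = -/GDH/- → run G
t=14: L0/L1/L2 = -/GDH/- → run G
t=15: L0/L1/L2 = -/DH/- → run D
t=16: L0/L1/L2 = -/DH/- → run D
t=17: L0/L1/L2 = -/DH/- → run D
t=18: L0/L1/L2 = -/DH/- → run D
t=19: L0/L1/L2 = -/H/- → run H
t=20: L0/L1/L2 = -/H/- → run H
t=21: L0/L1/L2 = -/H/- → run H
t=22: L0/L1/L2 = -/H/- → run H
t=23: (idle)
t=24: (idle)
t=25: (idle)
t=26: (idle)
t=27: (idle)

completion order = B, G, D, H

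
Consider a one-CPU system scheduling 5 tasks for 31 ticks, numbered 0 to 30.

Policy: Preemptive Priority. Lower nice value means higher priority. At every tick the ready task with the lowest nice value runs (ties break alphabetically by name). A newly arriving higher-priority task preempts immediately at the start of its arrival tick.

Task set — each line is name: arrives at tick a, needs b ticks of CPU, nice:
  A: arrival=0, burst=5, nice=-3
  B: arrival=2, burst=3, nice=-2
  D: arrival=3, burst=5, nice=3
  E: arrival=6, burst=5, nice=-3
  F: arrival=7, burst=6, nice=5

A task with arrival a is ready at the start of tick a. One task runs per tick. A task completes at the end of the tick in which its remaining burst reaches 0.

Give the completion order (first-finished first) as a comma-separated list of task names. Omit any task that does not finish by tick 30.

t=0: ready={A} → run A
t=1: ready={A} → run A
t=2: ready={A,B} → run A
t=3: ready={A,B,D} → run A
t=4: ready={A,B,D} → run A
t=5: ready={B,D} → run B
t=6: ready={B,D,E} → run E
t=7: ready={B,D,E,F} → run E
t=8: ready={B,D,E,F} → run E
t=9: ready={B,D,E,F} → run E
t=10: ready={B,D,E,F} → run E
t=11: ready={B,D,F} → run B
t=12: ready={B,D,F} → run B
t=13: ready={D,F} → run D
t=14: ready={D,F} → run D
t=15: ready={D,F} → run D
t=16: ready={D,F} → run D
t=17: ready={D,F} → run D
t=18: ready={F} → run F
t=19: ready={F} → run F
t=20: ready={F} → run F
t=21: ready={F} → run F
t=22: ready={F} → run F
t=23: ready={F} → run F
t=24: (idle)
t=25: (idle)
t=26: (idle)
t=27: (idle)
t=28: (idle)
t=29: (idle)
t=30: (idle)

completion order = A, E, B, D, F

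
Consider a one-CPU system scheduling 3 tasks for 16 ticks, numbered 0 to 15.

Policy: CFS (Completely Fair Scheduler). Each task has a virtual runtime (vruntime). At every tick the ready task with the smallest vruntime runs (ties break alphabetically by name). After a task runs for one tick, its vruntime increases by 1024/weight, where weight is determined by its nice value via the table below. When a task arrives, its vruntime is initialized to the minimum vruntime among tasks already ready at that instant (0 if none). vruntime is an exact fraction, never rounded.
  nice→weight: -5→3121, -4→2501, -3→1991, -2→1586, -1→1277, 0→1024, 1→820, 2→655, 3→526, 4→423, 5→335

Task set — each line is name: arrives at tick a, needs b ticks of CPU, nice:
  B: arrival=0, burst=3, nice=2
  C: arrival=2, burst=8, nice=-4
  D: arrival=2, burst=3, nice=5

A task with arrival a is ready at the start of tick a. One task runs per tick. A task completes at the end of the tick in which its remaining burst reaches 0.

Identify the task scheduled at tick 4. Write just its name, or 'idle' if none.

running at tick 4 = D

t=0: vr[B=0] → run B
t=1: vr[B=1024/655] → run B
t=2: vr[B=2048/655 C=2048/655 D=2048/655] → run B
t=3: vr[C=2048/655 D=2048/655] → run C
t=4: vr[C=5792768/1638155 D=2048/655] → run D
t=5: vr[C=5792768/1638155 D=54272/8777] → run C
t=6: vr[C=6463488/1638155 D=54272/8777] → run C
t=7: vr[C=7134208/1638155 D=54272/8777] → run C
t=8: vr[C=7804928/1638155 D=54272/8777] → run C
t=9: vr[C=8475648/1638155 D=54272/8777] → run C
t=10: vr[C=9146368/1638155 D=54272/8777] → run C
t=11: vr[C=9817088/1638155 D=54272/8777] → run C
t=12: vr[D=54272/8777] → run D
t=13: vr[D=405504/43885] → run D
t=14: (idle)
t=15: (idle)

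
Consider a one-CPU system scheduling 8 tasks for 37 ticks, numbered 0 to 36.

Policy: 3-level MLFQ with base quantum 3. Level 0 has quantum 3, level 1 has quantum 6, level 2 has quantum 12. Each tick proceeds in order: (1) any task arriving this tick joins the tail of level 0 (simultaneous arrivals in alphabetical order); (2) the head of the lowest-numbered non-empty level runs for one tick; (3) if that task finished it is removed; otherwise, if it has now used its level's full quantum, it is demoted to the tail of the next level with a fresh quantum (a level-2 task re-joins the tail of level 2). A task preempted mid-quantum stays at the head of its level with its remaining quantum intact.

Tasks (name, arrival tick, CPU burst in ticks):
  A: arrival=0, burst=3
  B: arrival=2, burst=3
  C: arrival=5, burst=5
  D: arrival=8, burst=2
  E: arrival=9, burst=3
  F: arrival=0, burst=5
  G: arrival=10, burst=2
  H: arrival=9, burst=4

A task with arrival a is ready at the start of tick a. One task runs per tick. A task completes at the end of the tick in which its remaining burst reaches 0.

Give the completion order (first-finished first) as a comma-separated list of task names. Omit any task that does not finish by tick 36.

completion order = A, B, D, E, G, F, C, H

t=0: L0/L1/L2 = AF/-/- → run A
t=1: L0/L1/L2 = AF/-/- → run A
t=2: L0/L1/L2 = AFB/-/- → run A
t=3: L0/L1/L2 = FB/-/- → run F
t=4: L0/L1/L2 = FB/-/- → run F
t=5: L0/L1/L2 = FBC/-/- → run F
t=6: L0/L1/L2 = BC/F/- → run B
t=7: L0/L1/L2 = BC/F/- → run B
t=8: L0/L1/L2 = BCD/F/- → run B
t=9: L0/L1/L2 = CDEH/F/- → run C
t=10: L0/L1/L2 = CDEHG/F/- → run C
t=11: L0/L1/L2 = CDEHG/F/- → run C
t=12: L0/L1/L2 = DEHG/FC/- → run D
t=13: L0/L1/L2 = DEHG/FC/- → run D
t=14: L0/L1/L2 = EHG/FC/- → run E
t=15: L0/L1/L2 = EHG/FC/- → run E
t=16: L0/L1/L2 = EHG/FC/- → run E
t=17: L0/L1/L2 = HG/FC/- → run H
t=18: L0/L1/L2 = HG/FC/- → run H
t=19: L0/L1/L2 = HG/FC/- → run H
t=20: L0/L1/L2 = G/FCH/- → run G
t=21: L0/L1/L2 = G/FCH/- → run G
t=22: L0/L1/L2 = -/FCH/- → run F
t=23: L0/L1/L2 = -/FCH/- → run F
t=24: L0/L1/L2 = -/CH/- → run C
t=25: L0/L1/L2 = -/CH/- → run C
t=26: L0/L1/L2 = -/H/- → run H
t=27: (idle)
t=28: (idle)
t=29: (idle)
t=30: (idle)
t=31: (idle)
t=32: (idle)
t=33: (idle)
t=34: (idle)
t=35: (idle)
t=36: (idle)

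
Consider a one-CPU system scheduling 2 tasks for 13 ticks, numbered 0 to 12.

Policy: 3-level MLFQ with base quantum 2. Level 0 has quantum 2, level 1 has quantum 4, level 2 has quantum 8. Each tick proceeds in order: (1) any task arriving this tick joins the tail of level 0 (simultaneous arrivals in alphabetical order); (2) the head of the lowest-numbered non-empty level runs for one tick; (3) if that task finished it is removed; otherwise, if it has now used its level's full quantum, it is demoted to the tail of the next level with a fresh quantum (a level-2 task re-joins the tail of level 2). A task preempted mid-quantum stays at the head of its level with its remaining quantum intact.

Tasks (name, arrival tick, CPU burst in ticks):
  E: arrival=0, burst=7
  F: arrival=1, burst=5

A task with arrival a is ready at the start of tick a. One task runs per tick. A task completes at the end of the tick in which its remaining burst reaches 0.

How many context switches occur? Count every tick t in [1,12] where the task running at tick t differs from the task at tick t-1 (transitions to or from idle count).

context switches = 5

t=0: L0/L1/L2 = E/-/- → run E
t=1: L0/L1/L2 = EF/-/- → run E
t=2: L0/L1/L2 = F/E/- → run F
t=3: L0/L1/L2 = F/E/- → run F
t=4: L0/L1/L2 = -/EF/- → run E
t=5: L0/L1/L2 = -/EF/- → run E
t=6: L0/L1/L2 = -/EF/- → run E
t=7: L0/L1/L2 = -/EF/- → run E
t=8: L0/L1/L2 = -/F/E → run F
t=9: L0/L1/L2 = -/F/E → run F
t=10: L0/L1/L2 = -/F/E → run F
t=11: L0/L1/L2 = -/-/E → run E
t=12: (idle)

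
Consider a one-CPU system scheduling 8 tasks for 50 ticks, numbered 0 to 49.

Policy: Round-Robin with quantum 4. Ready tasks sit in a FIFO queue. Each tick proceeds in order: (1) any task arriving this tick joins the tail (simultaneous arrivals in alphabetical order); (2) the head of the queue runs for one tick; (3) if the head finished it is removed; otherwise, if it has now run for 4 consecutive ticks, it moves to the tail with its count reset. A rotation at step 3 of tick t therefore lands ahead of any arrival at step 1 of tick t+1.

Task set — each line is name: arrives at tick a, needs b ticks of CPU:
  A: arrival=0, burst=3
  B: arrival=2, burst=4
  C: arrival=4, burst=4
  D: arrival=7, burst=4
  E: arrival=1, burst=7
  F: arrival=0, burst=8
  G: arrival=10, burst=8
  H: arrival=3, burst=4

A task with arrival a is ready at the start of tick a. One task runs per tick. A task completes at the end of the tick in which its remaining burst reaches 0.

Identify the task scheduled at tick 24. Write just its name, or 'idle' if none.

t=0: queue=[A,F] q_used=0 → run A
t=1: queue=[A,F,E] q_used=1 → run A
t=2: queue=[A,F,E,B] q_used=2 → run A
t=3: queue=[F,E,B,H] q_used=0 → run F
t=4: queue=[F,E,B,H,C] q_used=1 → run F
t=5: queue=[F,E,B,H,C] q_used=2 → run F
t=6: queue=[F,E,B,H,C] q_used=3 → run F
t=7: queue=[E,B,H,C,F,D] q_used=0 → run E
t=8: queue=[E,B,H,C,F,D] q_used=1 → run E
t=9: queue=[E,B,H,C,F,D] q_used=2 → run E
t=10: queue=[E,B,H,C,F,D,G] q_used=3 → run E
t=11: queue=[B,H,C,F,D,G,E] q_used=0 → run B
t=12: queue=[B,H,C,F,D,G,E] q_used=1 → run B
t=13: queue=[B,H,C,F,D,G,E] q_used=2 → run B
t=14: queue=[B,H,C,F,D,G,E] q_used=3 → run B
t=15: queue=[H,C,F,D,G,E] q_used=0 → run H
t=16: queue=[H,C,F,D,G,E] q_used=1 → run H
t=17: queue=[H,C,F,D,G,E] q_used=2 → run H
t=18: queue=[H,C,F,D,G,E] q_used=3 → run H
t=19: queue=[C,F,D,G,E] q_used=0 → run C
t=20: queue=[C,F,D,G,E] q_used=1 → run C
t=21: queue=[C,F,D,G,E] q_used=2 → run C
t=22: queue=[C,F,D,G,E] q_used=3 → run C
t=23: queue=[F,D,G,E] q_used=0 → run F
t=24: queue=[F,D,G,E] q_used=1 → run F
t=25: queue=[F,D,G,E] q_used=2 → run F
t=26: queue=[F,D,G,E] q_used=3 → run F
t=27: queue=[D,G,E] q_used=0 → run D
t=28: queue=[D,G,E] q_used=1 → run D
t=29: queue=[D,G,E] q_used=2 → run D
t=30: queue=[D,G,E] q_used=3 → run D
t=31: queue=[G,E] q_used=0 → run G
t=32: queue=[G,E] q_used=1 → run G
t=33: queue=[G,E] q_used=2 → run G
t=34: queue=[G,E] q_used=3 → run G
t=35: queue=[E,G] q_used=0 → run E
t=36: queue=[E,G] q_used=1 → run E
t=37: queue=[E,G] q_used=2 → run E
t=38: queue=[G] q_used=0 → run G
t=39: queue=[G] q_used=1 → run G
t=40: queue=[G] q_used=2 → run G
t=41: queue=[G] q_used=3 → run G
t=42: (idle)
t=43: (idle)
t=44: (idle)
t=45: (idle)
t=46: (idle)
t=47: (idle)
t=48: (idle)
t=49: (idle)

running at tick 24 = F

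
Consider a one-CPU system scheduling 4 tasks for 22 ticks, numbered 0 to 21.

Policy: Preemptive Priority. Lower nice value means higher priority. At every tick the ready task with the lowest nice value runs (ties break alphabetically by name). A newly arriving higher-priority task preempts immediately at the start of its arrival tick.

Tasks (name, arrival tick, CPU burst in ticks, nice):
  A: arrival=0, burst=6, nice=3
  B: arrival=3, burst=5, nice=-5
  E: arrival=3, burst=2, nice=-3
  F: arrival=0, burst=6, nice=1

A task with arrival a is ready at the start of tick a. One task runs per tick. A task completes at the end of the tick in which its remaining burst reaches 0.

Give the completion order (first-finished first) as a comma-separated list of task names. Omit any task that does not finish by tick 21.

completion order = B, E, F, A

t=0: ready={A,F} → run F
t=1: ready={A,F} → run F
t=2: ready={A,F} → run F
t=3: ready={A,B,E,F} → run B
t=4: ready={A,B,E,F} → run B
t=5: ready={A,B,E,F} → run B
t=6: ready={A,B,E,F} → run B
t=7: ready={A,B,E,F} → run B
t=8: ready={A,E,F} → run E
t=9: ready={A,E,F} → run E
t=10: ready={A,F} → run F
t=11: ready={A,F} → run F
t=12: ready={A,F} → run F
t=13: ready={A} → run A
t=14: ready={A} → run A
t=15: ready={A} → run A
t=16: ready={A} → run A
t=17: ready={A} → run A
t=18: ready={A} → run A
t=19: (idle)
t=20: (idle)
t=21: (idle)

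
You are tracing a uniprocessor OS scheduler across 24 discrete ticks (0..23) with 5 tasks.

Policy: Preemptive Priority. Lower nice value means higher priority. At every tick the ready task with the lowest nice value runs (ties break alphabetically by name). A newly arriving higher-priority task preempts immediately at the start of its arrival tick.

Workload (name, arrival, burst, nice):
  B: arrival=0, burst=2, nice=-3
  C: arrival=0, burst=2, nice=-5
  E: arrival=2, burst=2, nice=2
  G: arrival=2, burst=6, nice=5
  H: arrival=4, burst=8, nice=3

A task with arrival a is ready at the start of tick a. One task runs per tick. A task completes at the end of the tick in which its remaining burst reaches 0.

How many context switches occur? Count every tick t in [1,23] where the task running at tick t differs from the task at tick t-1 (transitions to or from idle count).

t=0: ready={B,C} → run C
t=1: ready={B,C} → run C
t=2: ready={B,E,G} → run B
t=3: ready={B,E,G} → run B
t=4: ready={E,G,H} → run E
t=5: ready={E,G,H} → run E
t=6: ready={G,H} → run H
t=7: ready={G,H} → run H
t=8: ready={G,H} → run H
t=9: ready={G,H} → run H
t=10: ready={G,H} → run H
t=11: ready={G,H} → run H
t=12: ready={G,H} → run H
t=13: ready={G,H} → run H
t=14: ready={G} → run G
t=15: ready={G} → run G
t=16: ready={G} → run G
t=17: ready={G} → run G
t=18: ready={G} → run G
t=19: ready={G} → run G
t=20: (idle)
t=21: (idle)
t=22: (idle)
t=23: (idle)

context switches = 5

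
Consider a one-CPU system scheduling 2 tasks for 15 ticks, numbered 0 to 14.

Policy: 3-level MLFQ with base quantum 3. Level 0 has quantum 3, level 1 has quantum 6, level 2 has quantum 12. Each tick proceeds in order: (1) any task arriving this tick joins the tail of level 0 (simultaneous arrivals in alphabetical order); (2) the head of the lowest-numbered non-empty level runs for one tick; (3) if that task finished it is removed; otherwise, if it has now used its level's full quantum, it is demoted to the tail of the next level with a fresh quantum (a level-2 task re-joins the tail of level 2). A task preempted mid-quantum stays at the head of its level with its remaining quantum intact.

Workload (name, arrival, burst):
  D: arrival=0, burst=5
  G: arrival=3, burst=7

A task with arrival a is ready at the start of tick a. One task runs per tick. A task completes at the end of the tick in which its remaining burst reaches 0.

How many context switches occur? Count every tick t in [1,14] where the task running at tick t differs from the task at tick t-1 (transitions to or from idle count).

t=0: L0/L1/L2 = D/-/- → run D
t=1: L0/L1/L2 = D/-/- → run D
t=2: L0/L1/L2 = D/-/- → run D
t=3: L0/L1/L2 = G/D/- → run G
t=4: L0/L1/L2 = G/D/- → run G
t=5: L0/L1/L2 = G/D/- → run G
t=6: L0/L1/L2 = -/DG/- → run D
t=7: L0/L1/L2 = -/DG/- → run D
t=8: L0/L1/L2 = -/G/- → run G
t=9: L0/L1/L2 = -/G/- → run G
t=10: L0/L1/L2 = -/G/- → run G
t=11: L0/L1/L2 = -/G/- → run G
t=12: (idle)
t=13: (idle)
t=14: (idle)

context switches = 4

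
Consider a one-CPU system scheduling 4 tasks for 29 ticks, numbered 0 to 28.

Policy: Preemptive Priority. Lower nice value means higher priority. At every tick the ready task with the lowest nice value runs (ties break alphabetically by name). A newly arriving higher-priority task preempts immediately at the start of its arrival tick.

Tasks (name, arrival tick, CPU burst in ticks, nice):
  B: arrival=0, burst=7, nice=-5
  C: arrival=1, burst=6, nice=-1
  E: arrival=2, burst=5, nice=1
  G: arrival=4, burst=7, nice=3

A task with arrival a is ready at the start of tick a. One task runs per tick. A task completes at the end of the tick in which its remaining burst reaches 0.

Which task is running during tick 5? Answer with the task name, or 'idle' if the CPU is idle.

t=0: ready={B} → run B
t=1: ready={B,C} → run B
t=2: ready={B,C,E} → run B
t=3: ready={B,C,E} → run B
t=4: ready={B,C,E,G} → run B
t=5: ready={B,C,E,G} → run B
t=6: ready={B,C,E,G} → run B
t=7: ready={C,E,G} → run C
t=8: ready={C,E,G} → run C
t=9: ready={C,E,G} → run C
t=10: ready={C,E,G} → run C
t=11: ready={C,E,G} → run C
t=12: ready={C,E,G} → run C
t=13: ready={E,G} → run E
t=14: ready={E,G} → run E
t=15: ready={E,G} → run E
t=16: ready={E,G} → run E
t=17: ready={E,G} → run E
t=18: ready={G} → run G
t=19: ready={G} → run G
t=20: ready={G} → run G
t=21: ready={G} → run G
t=22: ready={G} → run G
t=23: ready={G} → run G
t=24: ready={G} → run G
t=25: (idle)
t=26: (idle)
t=27: (idle)
t=28: (idle)

running at tick 5 = B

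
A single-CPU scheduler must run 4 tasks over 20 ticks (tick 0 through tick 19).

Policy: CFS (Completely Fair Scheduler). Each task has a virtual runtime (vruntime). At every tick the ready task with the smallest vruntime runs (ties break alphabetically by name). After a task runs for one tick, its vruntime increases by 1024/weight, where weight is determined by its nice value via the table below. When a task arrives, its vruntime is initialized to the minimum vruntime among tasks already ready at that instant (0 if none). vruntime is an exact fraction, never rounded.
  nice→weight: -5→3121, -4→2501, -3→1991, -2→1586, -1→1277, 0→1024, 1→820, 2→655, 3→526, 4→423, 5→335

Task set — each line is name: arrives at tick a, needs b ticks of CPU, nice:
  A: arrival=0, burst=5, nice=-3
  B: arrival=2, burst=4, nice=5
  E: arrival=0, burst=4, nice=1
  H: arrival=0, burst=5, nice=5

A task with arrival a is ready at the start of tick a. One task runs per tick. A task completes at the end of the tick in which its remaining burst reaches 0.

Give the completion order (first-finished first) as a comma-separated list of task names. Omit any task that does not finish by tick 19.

completion order = A, E, B, H

t=0: vr[A=0 E=0 H=0] → run A
t=1: vr[A=1024/1991 E=0 H=0] → run E
t=2: vr[A=1024/1991 B=0 E=256/205 H=0] → run B
t=3: vr[A=1024/1991 B=1024/335 E=256/205 H=0] → run H
t=4: vr[A=1024/1991 B=1024/335 E=256/205 H=1024/335] → run A
t=5: vr[A=2048/1991 B=1024/335 E=256/205 H=1024/335] → run A
t=6: vr[A=3072/1991 B=1024/335 E=256/205 H=1024/335] → run E
t=7: vr[A=3072/1991 B=1024/335 E=512/205 H=1024/335] → run A
t=8: vr[A=4096/1991 B=1024/335 E=512/205 H=1024/335] → run A
t=9: vr[B=1024/335 E=512/205 H=1024/335] → run E
t=10: vr[B=1024/335 E=768/205 H=1024/335] → run B
t=11: vr[B=2048/335 E=768/205 H=1024/335] → run H
t=12: vr[B=2048/335 E=768/205 H=2048/335] → run E
t=13: vr[B=2048/335 H=2048/335] → run B
t=14: vr[B=3072/335 H=2048/335] → run H
t=15: vr[B=3072/335 H=3072/335] → run B
t=16: vr[H=3072/335] → run H
t=17: vr[H=4096/335] → run H
t=18: (idle)
t=19: (idle)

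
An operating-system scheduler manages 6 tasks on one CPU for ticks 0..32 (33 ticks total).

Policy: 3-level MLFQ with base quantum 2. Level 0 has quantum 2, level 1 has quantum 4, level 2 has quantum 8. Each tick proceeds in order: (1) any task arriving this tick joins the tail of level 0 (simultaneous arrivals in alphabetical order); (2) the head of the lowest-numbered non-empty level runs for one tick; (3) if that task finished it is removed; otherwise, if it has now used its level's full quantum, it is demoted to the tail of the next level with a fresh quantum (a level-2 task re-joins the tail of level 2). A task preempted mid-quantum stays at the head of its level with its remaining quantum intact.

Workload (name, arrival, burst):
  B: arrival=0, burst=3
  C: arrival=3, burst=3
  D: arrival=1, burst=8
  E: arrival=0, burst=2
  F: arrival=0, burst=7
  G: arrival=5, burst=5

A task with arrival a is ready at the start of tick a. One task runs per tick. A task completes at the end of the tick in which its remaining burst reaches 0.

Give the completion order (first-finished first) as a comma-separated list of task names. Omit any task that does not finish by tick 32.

completion order = E, B, C, G, F, D

t=0: L0/L1/L2 = BEF/-/- → run B
t=1: L0/L1/L2 = BEFD/-/- → run B
t=2: L0/L1/L2 = EFD/B/- → run E
t=3: L0/L1/L2 = EFDC/B/- → run E
t=4: L0/L1/L2 = FDC/B/- → run F
t=5: L0/L1/L2 = FDCG/B/- → run F
t=6: L0/L1/L2 = DCG/BF/- → run D
t=7: L0/L1/L2 = DCG/BF/- → run D
t=8: L0/L1/L2 = CG/BFD/- → run C
t=9: L0/L1/L2 = CG/BFD/- → run C
t=10: L0/L1/L2 = G/BFDC/- → run G
t=11: L0/L1/L2 = G/BFDC/- → run G
t=12: L0/L1/L2 = -/BFDCG/- → run B
t=13: L0/L1/L2 = -/FDCG/- → run F
t=14: L0/L1/L2 = -/FDCG/- → run F
t=15: L0/L1/L2 = -/FDCG/- → run F
t=16: L0/L1/L2 = -/FDCG/- → run F
t=17: L0/L1/L2 = -/DCG/F → run D
t=18: L0/L1/L2 = -/DCG/F → run D
t=19: L0/L1/L2 = -/DCG/F → run D
t=20: L0/L1/L2 = -/DCG/F → run D
t=21: L0/L1/L2 = -/CG/FD → run C
t=22: L0/L1/L2 = -/G/FD → run G
t=23: L0/L1/L2 = -/G/FD → run G
t=24: L0/L1/L2 = -/G/FD → run G
t=25: L0/L1/L2 = -/-/FD → run F
t=26: L0/L1/L2 = -/-/D → run D
t=27: L0/L1/L2 = -/-/D → run D
t=28: (idle)
t=29: (idle)
t=30: (idle)
t=31: (idle)
t=32: (idle)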